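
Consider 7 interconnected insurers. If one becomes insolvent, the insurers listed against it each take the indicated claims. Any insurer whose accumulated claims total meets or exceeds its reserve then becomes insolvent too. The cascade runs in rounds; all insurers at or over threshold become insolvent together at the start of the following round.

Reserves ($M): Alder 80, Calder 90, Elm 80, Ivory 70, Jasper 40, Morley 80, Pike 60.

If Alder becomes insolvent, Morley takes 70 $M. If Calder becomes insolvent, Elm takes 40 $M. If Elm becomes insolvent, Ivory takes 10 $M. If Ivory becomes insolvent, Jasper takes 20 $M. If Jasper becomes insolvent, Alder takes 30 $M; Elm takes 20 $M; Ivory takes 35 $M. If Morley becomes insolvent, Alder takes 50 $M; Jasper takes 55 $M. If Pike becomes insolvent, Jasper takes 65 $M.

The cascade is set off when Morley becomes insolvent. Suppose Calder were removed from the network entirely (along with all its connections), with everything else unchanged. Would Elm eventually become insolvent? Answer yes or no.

no

With Calder removed:
Round 1 — Morley becomes insolvent (initial).
  Alder: +50 → 50 < 80
  Jasper: +55 → 55 ≥ 40
Round 2 — Jasper becomes insolvent.
  Alder: +30 → 80 ≥ 80
  Elm: +20 → 20 < 80
  Ivory: +35 → 35 < 70
Round 3 — Alder becomes insolvent.
No further insolvencies.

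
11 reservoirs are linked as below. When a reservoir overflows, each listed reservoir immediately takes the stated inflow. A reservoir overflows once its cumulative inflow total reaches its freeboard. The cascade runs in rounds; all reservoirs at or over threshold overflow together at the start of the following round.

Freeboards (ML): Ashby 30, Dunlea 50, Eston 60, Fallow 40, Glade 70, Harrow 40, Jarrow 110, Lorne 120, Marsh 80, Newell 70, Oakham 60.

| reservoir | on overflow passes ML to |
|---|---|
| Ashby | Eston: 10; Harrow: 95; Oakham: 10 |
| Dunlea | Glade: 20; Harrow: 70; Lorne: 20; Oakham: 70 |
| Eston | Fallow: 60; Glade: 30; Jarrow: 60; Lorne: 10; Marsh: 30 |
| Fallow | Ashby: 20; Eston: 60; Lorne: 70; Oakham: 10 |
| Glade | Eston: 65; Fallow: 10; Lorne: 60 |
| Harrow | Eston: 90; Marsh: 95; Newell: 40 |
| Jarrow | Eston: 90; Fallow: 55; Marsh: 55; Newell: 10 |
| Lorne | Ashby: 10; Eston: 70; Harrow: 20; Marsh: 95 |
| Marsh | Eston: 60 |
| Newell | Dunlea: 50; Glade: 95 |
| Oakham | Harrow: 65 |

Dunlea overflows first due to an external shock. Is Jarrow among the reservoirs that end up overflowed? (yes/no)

Round 1 — Dunlea overflows (initial).
  Glade: +20 → 20 < 70
  Harrow: +70 → 70 ≥ 40
  Lorne: +20 → 20 < 120
  Oakham: +70 → 70 ≥ 60
Round 2 — Harrow, Oakham overflow.
  Eston: +90 → 90 ≥ 60
  Marsh: +95 → 95 ≥ 80
  Newell: +40 → 40 < 70
Round 3 — Eston, Marsh overflow.
  Fallow: +60 → 60 ≥ 40
  Glade: +30 → 50 < 70
  Jarrow: +60 → 60 < 110
  Lorne: +10 → 30 < 120
Round 4 — Fallow overflows.
  Ashby: +20 → 20 < 30
  Lorne: +70 → 100 < 120
No further overflows.

no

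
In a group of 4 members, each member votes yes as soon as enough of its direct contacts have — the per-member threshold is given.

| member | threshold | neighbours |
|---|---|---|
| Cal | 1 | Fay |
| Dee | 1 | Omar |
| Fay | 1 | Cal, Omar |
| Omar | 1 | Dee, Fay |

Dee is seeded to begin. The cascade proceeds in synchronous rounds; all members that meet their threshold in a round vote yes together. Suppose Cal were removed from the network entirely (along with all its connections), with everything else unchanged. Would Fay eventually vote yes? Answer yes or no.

With Cal removed:
Round 1 — Dee votes yes (initial).
Round 2 — checking thresholds:
  Omar: 1 of 2 neighbours ≥ 1, votes yes.
Round 3 — checking thresholds:
  Fay: 1 of 1 neighbours ≥ 1, votes yes.
Round 4 — no new yes votes; cascade stops.

yes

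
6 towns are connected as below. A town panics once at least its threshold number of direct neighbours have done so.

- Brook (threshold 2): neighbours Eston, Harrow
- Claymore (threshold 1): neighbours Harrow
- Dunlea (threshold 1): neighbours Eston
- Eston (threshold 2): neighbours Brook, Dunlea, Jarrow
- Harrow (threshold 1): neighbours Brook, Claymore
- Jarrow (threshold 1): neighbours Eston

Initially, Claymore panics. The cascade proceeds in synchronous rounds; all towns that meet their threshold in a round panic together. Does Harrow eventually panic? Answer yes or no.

yes

Round 1 — Claymore panics (initial).
Round 2 — checking thresholds:
  Harrow: 1 of 2 neighbours ≥ 1, panics.
Round 3 — no new panics; cascade stops.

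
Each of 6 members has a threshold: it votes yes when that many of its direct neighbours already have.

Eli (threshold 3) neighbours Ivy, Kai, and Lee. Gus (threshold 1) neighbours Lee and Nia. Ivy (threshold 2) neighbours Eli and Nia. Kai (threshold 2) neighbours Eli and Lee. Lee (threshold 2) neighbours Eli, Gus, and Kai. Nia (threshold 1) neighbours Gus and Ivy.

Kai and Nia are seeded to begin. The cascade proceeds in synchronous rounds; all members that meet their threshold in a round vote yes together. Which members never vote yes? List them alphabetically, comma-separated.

Eli, Ivy

Round 1 — Kai, Nia vote yes (initial).
Round 2 — checking thresholds:
  Eli: 1 of 3 neighbours < 3, below threshold.
  Gus: 1 of 2 neighbours ≥ 1, votes yes.
  Ivy: 1 of 2 neighbours < 2, below threshold.
  Lee: 1 of 3 neighbours < 2, below threshold.
Round 3 — checking thresholds:
  Eli: 1 of 3 neighbours < 3, below threshold.
  Ivy: 1 of 2 neighbours < 2, below threshold.
  Lee: 2 of 3 neighbours ≥ 2, votes yes.
Round 4 — no new yes votes; cascade stops.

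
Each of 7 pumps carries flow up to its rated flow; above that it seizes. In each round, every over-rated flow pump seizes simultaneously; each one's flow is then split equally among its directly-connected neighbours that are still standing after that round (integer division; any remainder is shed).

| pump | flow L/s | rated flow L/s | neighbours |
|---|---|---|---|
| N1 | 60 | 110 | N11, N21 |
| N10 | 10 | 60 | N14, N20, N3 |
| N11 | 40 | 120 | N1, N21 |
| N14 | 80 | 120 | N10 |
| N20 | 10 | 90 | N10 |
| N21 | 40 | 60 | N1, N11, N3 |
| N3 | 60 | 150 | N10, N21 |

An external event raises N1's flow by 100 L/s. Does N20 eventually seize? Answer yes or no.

Round 1 — N1 at 160 > 110. N1 seizes.
  N1 sheds 160 L/s to N11, N21: 80 each.
    N11: 40+80 = 120 ≤ 120
    N21: 40+80 = 120 > 60
Round 2 — N21 seizes.
  N21 sheds 120 L/s to N11, N3: 60 each.
    N11: 120+60 = 180 > 120
    N3: 60+60 = 120 ≤ 150
Round 3 — N11 seizes.
  N11 sheds 180 L/s: no online neighbours, lost.
No further seizures.

no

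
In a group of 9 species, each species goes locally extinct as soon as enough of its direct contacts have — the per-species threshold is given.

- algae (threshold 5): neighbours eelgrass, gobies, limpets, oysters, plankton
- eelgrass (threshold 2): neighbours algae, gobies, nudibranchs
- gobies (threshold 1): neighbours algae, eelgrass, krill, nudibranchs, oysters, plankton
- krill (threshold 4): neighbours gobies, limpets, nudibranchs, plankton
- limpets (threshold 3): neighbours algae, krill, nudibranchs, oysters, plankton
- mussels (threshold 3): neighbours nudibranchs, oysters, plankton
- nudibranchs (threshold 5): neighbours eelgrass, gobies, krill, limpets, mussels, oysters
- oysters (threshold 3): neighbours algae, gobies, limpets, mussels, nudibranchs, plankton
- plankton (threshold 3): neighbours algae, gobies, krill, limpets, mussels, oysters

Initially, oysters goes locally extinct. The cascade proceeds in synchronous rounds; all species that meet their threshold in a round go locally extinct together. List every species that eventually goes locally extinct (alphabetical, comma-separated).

Round 1 — oysters goes locally extinct (initial).
Round 2 — checking thresholds:
  algae: 1 of 5 neighbours < 5, holds.
  gobies: 1 of 6 neighbours ≥ 1, goes locally extinct.
  limpets: 1 of 5 neighbours < 3, holds.
  mussels: 1 of 3 neighbours < 3, holds.
  nudibranchs: 1 of 6 neighbours < 5, holds.
  plankton: 1 of 6 neighbours < 3, holds.
Round 3 — no new extinctions; cascade stops.

gobies, oysters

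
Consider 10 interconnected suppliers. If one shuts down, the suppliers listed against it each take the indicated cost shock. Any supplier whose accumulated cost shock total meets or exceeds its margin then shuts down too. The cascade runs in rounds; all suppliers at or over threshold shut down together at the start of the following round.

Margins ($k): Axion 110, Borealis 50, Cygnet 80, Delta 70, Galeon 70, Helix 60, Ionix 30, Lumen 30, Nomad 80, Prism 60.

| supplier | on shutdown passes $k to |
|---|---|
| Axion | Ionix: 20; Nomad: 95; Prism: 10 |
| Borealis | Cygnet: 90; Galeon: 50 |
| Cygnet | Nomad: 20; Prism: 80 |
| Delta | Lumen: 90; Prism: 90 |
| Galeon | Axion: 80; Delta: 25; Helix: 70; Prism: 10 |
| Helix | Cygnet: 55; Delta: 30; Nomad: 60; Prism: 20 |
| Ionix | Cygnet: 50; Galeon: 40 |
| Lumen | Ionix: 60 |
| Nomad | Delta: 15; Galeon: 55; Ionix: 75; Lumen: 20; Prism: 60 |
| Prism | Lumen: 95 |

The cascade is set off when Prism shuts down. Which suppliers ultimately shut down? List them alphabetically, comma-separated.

Ionix, Lumen, Prism

Round 1 — Prism shuts down (initial).
  Lumen: +95 → 95 ≥ 30
Round 2 — Lumen shuts down.
  Ionix: +60 → 60 ≥ 30
Round 3 — Ionix shuts down.
  Cygnet: +50 → 50 < 80
  Galeon: +40 → 40 < 70
No further shutdowns.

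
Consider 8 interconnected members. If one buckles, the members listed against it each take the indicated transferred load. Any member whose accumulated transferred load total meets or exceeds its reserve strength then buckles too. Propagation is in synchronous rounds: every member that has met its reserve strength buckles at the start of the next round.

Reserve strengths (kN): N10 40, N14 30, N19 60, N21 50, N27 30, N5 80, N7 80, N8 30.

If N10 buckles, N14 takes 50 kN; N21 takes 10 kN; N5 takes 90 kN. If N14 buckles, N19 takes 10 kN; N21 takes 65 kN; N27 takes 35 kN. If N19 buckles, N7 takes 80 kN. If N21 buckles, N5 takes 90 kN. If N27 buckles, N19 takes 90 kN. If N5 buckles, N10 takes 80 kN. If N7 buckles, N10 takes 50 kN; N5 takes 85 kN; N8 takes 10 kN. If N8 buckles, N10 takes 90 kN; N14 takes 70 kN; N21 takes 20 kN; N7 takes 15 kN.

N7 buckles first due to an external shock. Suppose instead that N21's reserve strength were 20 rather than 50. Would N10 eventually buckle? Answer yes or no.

yes

With N21's reserve strength at 20:
Round 1 — N7 buckles (initial).
  N10: +50 → 50 ≥ 40
  N5: +85 → 85 ≥ 80
  N8: +10 → 10 < 30
Round 2 — N10, N5 buckle.
  N14: +50 → 50 ≥ 30
  N21: +10 → 10 < 20
Round 3 — N14 buckles.
  N19: +10 → 10 < 60
  N21: +65 → 75 ≥ 20
  N27: +35 → 35 ≥ 30
Round 4 — N21, N27 buckle.
  N19: +90 → 100 ≥ 60
Round 5 — N19 buckles.
No further bucklings.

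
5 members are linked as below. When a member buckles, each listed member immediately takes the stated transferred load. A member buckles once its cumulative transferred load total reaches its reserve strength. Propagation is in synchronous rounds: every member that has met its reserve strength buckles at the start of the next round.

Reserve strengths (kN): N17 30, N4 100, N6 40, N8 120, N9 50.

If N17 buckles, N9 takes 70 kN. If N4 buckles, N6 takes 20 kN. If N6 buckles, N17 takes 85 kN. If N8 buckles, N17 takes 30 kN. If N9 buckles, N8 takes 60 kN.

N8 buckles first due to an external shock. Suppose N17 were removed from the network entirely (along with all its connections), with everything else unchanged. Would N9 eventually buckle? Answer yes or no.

With N17 removed:
Round 1 — N8 buckles (initial).
No further bucklings.

no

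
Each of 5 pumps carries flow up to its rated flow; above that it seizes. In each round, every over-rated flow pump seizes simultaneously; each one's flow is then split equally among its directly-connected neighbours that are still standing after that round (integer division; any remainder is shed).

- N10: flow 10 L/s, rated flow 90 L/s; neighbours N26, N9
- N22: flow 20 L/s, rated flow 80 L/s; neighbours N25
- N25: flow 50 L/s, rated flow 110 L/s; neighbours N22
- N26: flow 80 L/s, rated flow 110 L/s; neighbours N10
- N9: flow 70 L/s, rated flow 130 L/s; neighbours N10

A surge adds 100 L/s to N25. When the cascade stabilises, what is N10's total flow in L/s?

10

Round 1 — N25 at 150 > 110. N25 seizes.
  N25 sheds 150 L/s to N22: 150 each.
    N22: 20+150 = 170 > 80
Round 2 — N22 seizes.
  N22 sheds 170 L/s: no online neighbours, lost.
No further seizures.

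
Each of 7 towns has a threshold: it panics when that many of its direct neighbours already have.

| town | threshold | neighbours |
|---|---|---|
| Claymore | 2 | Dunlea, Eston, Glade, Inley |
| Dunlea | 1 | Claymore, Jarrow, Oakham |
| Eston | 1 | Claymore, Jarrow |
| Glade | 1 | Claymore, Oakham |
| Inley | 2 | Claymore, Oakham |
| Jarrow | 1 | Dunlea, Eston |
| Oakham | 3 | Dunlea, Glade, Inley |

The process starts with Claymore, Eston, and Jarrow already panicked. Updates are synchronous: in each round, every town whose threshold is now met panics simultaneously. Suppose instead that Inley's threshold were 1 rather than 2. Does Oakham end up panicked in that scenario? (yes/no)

With Inley's threshold at 1:
Round 1 — Claymore, Eston, Jarrow panic (initial).
Round 2 — checking thresholds:
  Dunlea: 2 of 3 neighbours ≥ 1, panics.
  Glade: 1 of 2 neighbours ≥ 1, panics.
  Inley: 1 of 2 neighbours ≥ 1, panics.
Round 3 — checking thresholds:
  Oakham: 3 of 3 neighbours ≥ 3, panics.
Round 4 — no new panics; cascade stops.

yes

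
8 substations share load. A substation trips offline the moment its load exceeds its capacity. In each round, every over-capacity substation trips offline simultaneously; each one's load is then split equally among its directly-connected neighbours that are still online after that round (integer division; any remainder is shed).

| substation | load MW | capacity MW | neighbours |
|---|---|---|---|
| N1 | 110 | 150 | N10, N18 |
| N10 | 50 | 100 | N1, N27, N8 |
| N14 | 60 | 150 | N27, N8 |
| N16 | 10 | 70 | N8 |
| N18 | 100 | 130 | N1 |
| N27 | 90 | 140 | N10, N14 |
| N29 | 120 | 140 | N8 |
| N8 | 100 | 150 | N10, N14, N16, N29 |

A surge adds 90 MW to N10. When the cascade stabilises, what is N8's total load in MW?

Round 1 — N10 at 140 > 100. N10 trips offline.
  N10 sheds 140 MW to N1, N27, N8: 46 each (2 lost).
    N1: 110+46 = 156 > 150
    N27: 90+46 = 136 ≤ 140
    N8: 100+46 = 146 ≤ 150
Round 2 — N1 trips offline.
  N1 sheds 156 MW to N18: 156 each.
    N18: 100+156 = 256 > 130
Round 3 — N18 trips offline.
  N18 sheds 256 MW: no online neighbours, lost.
No further trips.

146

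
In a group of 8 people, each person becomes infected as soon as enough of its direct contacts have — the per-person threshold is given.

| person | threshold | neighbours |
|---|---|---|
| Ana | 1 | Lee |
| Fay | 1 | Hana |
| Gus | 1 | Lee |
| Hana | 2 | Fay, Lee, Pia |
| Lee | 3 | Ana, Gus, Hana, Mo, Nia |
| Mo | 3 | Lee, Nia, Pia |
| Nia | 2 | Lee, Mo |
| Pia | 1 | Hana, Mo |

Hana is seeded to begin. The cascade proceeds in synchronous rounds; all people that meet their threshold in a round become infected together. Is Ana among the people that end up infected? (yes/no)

Round 1 — Hana becomes infected (initial).
Round 2 — checking thresholds:
  Fay: 1 of 1 neighbours ≥ 1, becomes infected.
  Lee: 1 of 5 neighbours < 3, below threshold.
  Pia: 1 of 2 neighbours ≥ 1, becomes infected.
Round 3 — no new infections; cascade stops.

no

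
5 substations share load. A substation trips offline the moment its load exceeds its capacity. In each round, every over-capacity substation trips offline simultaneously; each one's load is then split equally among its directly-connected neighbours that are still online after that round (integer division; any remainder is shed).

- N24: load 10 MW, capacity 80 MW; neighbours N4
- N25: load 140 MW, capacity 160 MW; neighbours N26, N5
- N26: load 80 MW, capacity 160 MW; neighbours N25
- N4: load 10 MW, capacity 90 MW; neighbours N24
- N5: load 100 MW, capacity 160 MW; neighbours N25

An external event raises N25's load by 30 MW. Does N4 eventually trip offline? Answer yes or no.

Round 1 — N25 at 170 > 160. N25 trips offline.
  N25 sheds 170 MW to N26, N5: 85 each.
    N26: 80+85 = 165 > 160
    N5: 100+85 = 185 > 160
Round 2 — N26, N5 trip offline.
  N26 sheds 165 MW: no online neighbours, lost.
  N5 sheds 185 MW: no online neighbours, lost.
No further trips.

no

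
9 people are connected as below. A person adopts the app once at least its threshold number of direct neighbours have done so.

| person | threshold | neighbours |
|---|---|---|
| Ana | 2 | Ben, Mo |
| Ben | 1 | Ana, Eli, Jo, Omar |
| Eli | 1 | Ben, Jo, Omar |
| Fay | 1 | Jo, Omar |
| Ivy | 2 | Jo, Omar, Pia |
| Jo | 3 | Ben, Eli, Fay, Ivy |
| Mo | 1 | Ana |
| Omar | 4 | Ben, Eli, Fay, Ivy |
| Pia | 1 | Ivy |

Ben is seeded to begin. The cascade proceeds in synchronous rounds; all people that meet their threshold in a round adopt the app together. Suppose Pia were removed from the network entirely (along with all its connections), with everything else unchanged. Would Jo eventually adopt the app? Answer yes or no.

no

With Pia removed:
Round 1 — Ben adopts the app (initial).
Round 2 — checking thresholds:
  Ana: 1 of 2 neighbours < 2, below threshold.
  Eli: 1 of 3 neighbours ≥ 1, adopts the app.
  Jo: 1 of 4 neighbours < 3, below threshold.
  Omar: 1 of 4 neighbours < 4, below threshold.
Round 3 — no new adoptions; cascade stops.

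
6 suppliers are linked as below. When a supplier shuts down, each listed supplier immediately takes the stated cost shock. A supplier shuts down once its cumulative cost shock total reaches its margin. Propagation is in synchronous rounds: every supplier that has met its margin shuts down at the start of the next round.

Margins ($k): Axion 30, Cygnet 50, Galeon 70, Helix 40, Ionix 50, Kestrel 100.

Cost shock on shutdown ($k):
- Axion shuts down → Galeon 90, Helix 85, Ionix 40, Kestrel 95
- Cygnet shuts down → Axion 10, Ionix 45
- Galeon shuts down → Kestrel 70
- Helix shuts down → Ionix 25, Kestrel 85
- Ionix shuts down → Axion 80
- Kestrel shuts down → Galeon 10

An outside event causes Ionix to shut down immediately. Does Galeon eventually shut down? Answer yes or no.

Round 1 — Ionix shuts down (initial).
  Axion: +80 → 80 ≥ 30
Round 2 — Axion shuts down.
  Galeon: +90 → 90 ≥ 70
  Helix: +85 → 85 ≥ 40
  Kestrel: +95 → 95 < 100
Round 3 — Galeon, Helix shut down.
  Kestrel: +70+85 → 250 ≥ 100
Round 4 — Kestrel shuts down.
No further shutdowns.

yes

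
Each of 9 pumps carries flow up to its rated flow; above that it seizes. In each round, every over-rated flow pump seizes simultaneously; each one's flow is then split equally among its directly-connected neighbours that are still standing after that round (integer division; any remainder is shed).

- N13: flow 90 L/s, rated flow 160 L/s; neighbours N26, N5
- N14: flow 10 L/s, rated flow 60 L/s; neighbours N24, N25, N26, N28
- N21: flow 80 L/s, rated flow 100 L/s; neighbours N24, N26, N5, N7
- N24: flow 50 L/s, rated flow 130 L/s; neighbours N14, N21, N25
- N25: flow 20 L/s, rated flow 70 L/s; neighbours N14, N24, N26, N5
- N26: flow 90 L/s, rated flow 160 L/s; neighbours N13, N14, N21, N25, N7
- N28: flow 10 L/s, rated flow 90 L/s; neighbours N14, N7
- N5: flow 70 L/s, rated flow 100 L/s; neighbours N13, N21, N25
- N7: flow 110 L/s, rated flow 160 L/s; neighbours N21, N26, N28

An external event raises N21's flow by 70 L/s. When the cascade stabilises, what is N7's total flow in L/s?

Round 1 — N21 at 150 > 100. N21 seizes.
  N21 sheds 150 L/s to N24, N26, N5, N7: 37 each (2 lost).
    N24: 50+37 = 87 ≤ 130
    N26: 90+37 = 127 ≤ 160
    N5: 70+37 = 107 > 100
    N7: 110+37 = 147 ≤ 160
Round 2 — N5 seizes.
  N5 sheds 107 L/s to N13, N25: 53 each (1 lost).
    N13: 90+53 = 143 ≤ 160
    N25: 20+53 = 73 > 70
Round 3 — N25 seizes.
  N25 sheds 73 L/s to N14, N24, N26: 24 each (1 lost).
    N14: 10+24 = 34 ≤ 60
    N24: 87+24 = 111 ≤ 130
    N26: 127+24 = 151 ≤ 160
No further seizures.

147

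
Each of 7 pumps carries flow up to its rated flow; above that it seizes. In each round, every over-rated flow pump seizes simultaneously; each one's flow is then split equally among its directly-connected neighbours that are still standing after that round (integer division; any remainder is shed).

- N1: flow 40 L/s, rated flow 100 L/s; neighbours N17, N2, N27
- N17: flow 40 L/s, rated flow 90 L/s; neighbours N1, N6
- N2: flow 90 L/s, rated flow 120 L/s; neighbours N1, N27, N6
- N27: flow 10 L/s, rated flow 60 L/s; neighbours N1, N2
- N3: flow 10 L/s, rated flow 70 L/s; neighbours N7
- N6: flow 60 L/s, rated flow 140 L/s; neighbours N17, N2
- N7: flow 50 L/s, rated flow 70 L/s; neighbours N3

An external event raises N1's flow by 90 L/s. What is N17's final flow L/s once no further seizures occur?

83

Round 1 — N1 at 130 > 100. N1 seizes.
  N1 sheds 130 L/s to N17, N2, N27: 43 each (1 lost).
    N17: 40+43 = 83 ≤ 90
    N2: 90+43 = 133 > 120
    N27: 10+43 = 53 ≤ 60
Round 2 — N2 seizes.
  N2 sheds 133 L/s to N27, N6: 66 each (1 lost).
    N27: 53+66 = 119 > 60
    N6: 60+66 = 126 ≤ 140
Round 3 — N27 seizes.
  N27 sheds 119 L/s: no online neighbours, lost.
No further seizures.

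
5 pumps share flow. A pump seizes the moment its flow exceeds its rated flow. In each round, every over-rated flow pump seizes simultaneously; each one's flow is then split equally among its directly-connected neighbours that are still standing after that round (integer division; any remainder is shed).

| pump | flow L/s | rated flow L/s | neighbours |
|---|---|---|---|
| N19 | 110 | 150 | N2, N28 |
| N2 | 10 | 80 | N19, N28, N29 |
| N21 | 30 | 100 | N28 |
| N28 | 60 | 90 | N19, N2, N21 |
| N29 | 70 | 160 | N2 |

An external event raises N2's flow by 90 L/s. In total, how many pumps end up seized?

Round 1 — N2 at 100 > 80. N2 seizes.
  N2 sheds 100 L/s to N19, N28, N29: 33 each (1 lost).
    N19: 110+33 = 143 ≤ 150
    N28: 60+33 = 93 > 90
    N29: 70+33 = 103 ≤ 160
Round 2 — N28 seizes.
  N28 sheds 93 L/s to N19, N21: 46 each (1 lost).
    N19: 143+46 = 189 > 150
    N21: 30+46 = 76 ≤ 100
Round 3 — N19 seizes.
  N19 sheds 189 L/s: no online neighbours, lost.
No further seizures.

3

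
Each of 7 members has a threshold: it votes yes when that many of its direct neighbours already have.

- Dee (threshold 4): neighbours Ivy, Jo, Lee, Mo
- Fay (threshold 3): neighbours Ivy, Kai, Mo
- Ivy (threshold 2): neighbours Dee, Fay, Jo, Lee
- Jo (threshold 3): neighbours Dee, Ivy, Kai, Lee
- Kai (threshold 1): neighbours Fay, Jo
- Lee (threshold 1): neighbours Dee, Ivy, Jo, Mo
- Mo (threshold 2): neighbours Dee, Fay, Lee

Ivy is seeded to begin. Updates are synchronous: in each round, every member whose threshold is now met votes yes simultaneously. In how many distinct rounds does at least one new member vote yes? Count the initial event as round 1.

2

Round 1 — Ivy votes yes (initial).
Round 2 — checking thresholds:
  Dee: 1 of 4 neighbours < 4, below threshold.
  Fay: 1 of 3 neighbours < 3, below threshold.
  Jo: 1 of 4 neighbours < 3, below threshold.
  Lee: 1 of 4 neighbours ≥ 1, votes yes.
Round 3 — no new yes votes; cascade stops.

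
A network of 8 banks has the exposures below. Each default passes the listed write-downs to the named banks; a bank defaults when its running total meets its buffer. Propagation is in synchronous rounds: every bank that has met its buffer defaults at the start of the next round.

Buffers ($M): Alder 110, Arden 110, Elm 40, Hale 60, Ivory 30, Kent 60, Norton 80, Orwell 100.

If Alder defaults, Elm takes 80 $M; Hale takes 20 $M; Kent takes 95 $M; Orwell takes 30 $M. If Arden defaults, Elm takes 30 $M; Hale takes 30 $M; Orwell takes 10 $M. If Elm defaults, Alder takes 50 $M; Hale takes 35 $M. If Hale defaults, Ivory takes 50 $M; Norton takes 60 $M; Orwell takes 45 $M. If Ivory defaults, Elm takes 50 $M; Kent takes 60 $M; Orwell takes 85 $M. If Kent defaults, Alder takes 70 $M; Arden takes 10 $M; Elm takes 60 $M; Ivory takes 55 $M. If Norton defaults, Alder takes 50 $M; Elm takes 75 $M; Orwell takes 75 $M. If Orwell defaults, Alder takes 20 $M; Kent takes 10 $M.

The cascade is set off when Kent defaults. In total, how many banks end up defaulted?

5

Round 1 — Kent defaults (initial).
  Alder: +70 → 70 < 110
  Arden: +10 → 10 < 110
  Elm: +60 → 60 ≥ 40
  Ivory: +55 → 55 ≥ 30
Round 2 — Elm, Ivory default.
  Alder: +50 → 120 ≥ 110
  Hale: +35 → 35 < 60
  Orwell: +85 → 85 < 100
Round 3 — Alder defaults.
  Hale: +20 → 55 < 60
  Orwell: +30 → 115 ≥ 100
Round 4 — Orwell defaults.
No further defaults.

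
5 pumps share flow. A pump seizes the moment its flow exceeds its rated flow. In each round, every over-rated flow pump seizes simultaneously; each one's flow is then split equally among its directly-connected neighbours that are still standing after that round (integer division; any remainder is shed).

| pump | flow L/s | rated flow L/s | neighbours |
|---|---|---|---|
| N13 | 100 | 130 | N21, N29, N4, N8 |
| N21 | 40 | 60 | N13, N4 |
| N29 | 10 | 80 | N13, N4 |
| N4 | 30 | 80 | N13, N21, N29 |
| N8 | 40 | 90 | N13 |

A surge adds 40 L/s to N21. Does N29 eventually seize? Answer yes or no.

yes

Round 1 — N21 at 80 > 60. N21 seizes.
  N21 sheds 80 L/s to N13, N4: 40 each.
    N13: 100+40 = 140 > 130
    N4: 30+40 = 70 ≤ 80
Round 2 — N13 seizes.
  N13 sheds 140 L/s to N29, N4, N8: 46 each (2 lost).
    N29: 10+46 = 56 ≤ 80
    N4: 70+46 = 116 > 80
    N8: 40+46 = 86 ≤ 90
Round 3 — N4 seizes.
  N4 sheds 116 L/s to N29: 116 each.
    N29: 56+116 = 172 > 80
Round 4 — N29 seizes.
  N29 sheds 172 L/s: no online neighbours, lost.
No further seizures.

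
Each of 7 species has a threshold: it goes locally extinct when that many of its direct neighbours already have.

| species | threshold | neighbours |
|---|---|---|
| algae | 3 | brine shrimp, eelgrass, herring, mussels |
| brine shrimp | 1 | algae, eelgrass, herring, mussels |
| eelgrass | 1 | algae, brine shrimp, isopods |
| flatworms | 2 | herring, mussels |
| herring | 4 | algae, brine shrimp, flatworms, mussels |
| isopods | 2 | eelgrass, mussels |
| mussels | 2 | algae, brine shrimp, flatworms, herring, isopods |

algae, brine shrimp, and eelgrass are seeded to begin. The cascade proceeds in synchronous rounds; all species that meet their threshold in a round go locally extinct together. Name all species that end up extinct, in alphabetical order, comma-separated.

algae, brine shrimp, eelgrass, isopods, mussels

Round 1 — algae, brine shrimp, eelgrass go locally extinct (initial).
Round 2 — checking thresholds:
  herring: 2 of 4 neighbours < 4, below threshold.
  isopods: 1 of 2 neighbours < 2, below threshold.
  mussels: 2 of 5 neighbours ≥ 2, goes locally extinct.
Round 3 — checking thresholds:
  flatworms: 1 of 2 neighbours < 2, below threshold.
  herring: 3 of 4 neighbours < 4, below threshold.
  isopods: 2 of 2 neighbours ≥ 2, goes locally extinct.
Round 4 — no new extinctions; cascade stops.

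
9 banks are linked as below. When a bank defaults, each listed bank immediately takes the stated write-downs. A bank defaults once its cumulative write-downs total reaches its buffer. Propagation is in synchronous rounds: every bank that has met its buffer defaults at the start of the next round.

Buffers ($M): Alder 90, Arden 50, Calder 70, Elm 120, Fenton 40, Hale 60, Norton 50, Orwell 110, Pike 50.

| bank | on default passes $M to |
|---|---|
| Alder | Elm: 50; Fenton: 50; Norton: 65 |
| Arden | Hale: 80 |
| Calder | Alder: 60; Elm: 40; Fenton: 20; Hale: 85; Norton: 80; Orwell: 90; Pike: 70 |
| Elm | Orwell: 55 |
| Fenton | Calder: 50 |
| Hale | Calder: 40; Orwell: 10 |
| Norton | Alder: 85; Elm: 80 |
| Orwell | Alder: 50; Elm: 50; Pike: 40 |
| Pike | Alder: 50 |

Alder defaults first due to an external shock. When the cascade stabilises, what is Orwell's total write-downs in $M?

55

Round 1 — Alder defaults (initial).
  Elm: +50 → 50 < 120
  Fenton: +50 → 50 ≥ 40
  Norton: +65 → 65 ≥ 50
Round 2 — Fenton, Norton default.
  Calder: +50 → 50 < 70
  Elm: +80 → 130 ≥ 120
Round 3 — Elm defaults.
  Orwell: +55 → 55 < 110
No further defaults.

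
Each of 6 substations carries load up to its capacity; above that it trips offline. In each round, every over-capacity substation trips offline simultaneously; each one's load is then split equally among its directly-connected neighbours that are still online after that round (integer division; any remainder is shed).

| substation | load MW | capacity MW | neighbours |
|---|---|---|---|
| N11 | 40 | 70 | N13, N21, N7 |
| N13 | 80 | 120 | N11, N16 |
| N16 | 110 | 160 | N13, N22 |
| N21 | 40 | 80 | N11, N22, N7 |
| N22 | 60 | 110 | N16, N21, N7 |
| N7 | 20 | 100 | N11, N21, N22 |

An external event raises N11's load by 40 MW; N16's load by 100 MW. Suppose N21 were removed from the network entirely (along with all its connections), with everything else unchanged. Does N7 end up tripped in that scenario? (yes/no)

With N21 removed:
Round 1 — N11 at 80 > 70; N16 at 210 > 160. N11, N16 trip offline.
  N11 sheds 80 MW to N13, N7: 40 each.
    N13: 80+40 = 120 ≤ 120
    N7: 20+40 = 60 ≤ 100
  N16 sheds 210 MW to N13, N22: 105 each.
    N13: 120+105 = 225 > 120
    N22: 60+105 = 165 > 110
Round 2 — N13, N22 trip offline.
  N13 sheds 225 MW: no online neighbours, lost.
  N22 sheds 165 MW to N7: 165 each.
    N7: 60+165 = 225 > 100
Round 3 — N7 trips offline.
  N7 sheds 225 MW: no online neighbours, lost.
No further trips.

yes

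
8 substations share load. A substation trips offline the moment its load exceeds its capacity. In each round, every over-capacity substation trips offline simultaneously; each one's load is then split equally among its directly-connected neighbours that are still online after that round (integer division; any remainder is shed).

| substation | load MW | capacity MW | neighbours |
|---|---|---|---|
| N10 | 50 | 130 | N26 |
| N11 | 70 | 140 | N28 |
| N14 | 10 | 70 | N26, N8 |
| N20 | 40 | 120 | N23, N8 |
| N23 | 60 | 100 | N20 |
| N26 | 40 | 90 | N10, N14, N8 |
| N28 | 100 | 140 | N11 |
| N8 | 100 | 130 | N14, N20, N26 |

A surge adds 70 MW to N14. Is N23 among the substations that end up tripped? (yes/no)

Round 1 — N14 at 80 > 70. N14 trips offline.
  N14 sheds 80 MW to N26, N8: 40 each.
    N26: 40+40 = 80 ≤ 90
    N8: 100+40 = 140 > 130
Round 2 — N8 trips offline.
  N8 sheds 140 MW to N20, N26: 70 each.
    N20: 40+70 = 110 ≤ 120
    N26: 80+70 = 150 > 90
Round 3 — N26 trips offline.
  N26 sheds 150 MW to N10: 150 each.
    N10: 50+150 = 200 > 130
Round 4 — N10 trips offline.
  N10 sheds 200 MW: no online neighbours, lost.
No further trips.

no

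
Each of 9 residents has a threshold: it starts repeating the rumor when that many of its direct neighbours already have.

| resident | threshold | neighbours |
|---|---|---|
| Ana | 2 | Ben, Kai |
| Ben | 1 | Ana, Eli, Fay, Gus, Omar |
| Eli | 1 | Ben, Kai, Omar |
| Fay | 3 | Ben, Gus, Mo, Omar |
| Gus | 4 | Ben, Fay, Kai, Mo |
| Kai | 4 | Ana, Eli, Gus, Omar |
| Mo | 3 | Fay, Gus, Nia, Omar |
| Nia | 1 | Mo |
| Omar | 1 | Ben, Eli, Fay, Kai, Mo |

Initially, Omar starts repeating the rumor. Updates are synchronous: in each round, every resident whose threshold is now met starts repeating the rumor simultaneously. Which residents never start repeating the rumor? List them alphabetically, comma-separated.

Round 1 — Omar starts repeating the rumor (initial).
Round 2 — checking thresholds:
  Ben: 1 of 5 neighbours ≥ 1, starts repeating the rumor.
  Eli: 1 of 3 neighbours ≥ 1, starts repeating the rumor.
  Fay: 1 of 4 neighbours < 3, not yet.
  Kai: 1 of 4 neighbours < 4, not yet.
  Mo: 1 of 4 neighbours < 3, not yet.
Round 3 — no new spreads; cascade stops.

Ana, Fay, Gus, Kai, Mo, Nia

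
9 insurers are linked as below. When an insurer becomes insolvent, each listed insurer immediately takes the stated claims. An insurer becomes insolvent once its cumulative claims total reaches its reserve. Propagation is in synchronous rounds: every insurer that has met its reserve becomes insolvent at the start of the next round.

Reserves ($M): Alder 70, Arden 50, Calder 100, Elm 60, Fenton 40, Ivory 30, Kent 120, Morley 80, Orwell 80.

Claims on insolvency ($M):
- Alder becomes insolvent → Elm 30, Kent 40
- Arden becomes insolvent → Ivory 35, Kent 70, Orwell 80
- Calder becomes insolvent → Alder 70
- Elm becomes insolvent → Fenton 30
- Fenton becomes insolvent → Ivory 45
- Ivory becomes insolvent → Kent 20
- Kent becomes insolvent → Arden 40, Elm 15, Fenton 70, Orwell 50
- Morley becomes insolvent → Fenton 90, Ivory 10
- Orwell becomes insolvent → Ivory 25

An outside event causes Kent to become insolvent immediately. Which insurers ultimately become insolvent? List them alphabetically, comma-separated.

Round 1 — Kent becomes insolvent (initial).
  Arden: +40 → 40 < 50
  Elm: +15 → 15 < 60
  Fenton: +70 → 70 ≥ 40
  Orwell: +50 → 50 < 80
Round 2 — Fenton becomes insolvent.
  Ivory: +45 → 45 ≥ 30
Round 3 — Ivory becomes insolvent.
No further insolvencies.

Fenton, Ivory, Kent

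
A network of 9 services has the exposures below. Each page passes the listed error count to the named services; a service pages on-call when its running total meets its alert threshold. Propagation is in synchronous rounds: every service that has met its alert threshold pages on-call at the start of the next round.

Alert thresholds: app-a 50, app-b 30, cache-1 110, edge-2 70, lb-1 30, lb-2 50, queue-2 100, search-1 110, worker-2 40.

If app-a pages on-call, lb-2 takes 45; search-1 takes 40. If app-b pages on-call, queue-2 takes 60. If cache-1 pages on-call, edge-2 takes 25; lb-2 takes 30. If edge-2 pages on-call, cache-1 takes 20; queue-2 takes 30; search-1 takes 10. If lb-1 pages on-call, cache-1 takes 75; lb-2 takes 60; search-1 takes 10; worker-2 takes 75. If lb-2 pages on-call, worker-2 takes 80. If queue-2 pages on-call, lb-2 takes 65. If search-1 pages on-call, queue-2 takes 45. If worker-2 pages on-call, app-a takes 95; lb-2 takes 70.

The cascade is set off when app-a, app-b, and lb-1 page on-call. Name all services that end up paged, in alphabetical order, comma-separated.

Round 1 — app-a, app-b, lb-1 page on-call (initial).
  cache-1: +75 → 75 < 110
  lb-2: +45+60 → 105 ≥ 50
  queue-2: +60 → 60 < 100
  search-1: +40+10 → 50 < 110
  worker-2: +75 → 75 ≥ 40
Round 2 — lb-2, worker-2 page on-call.
No further pages.

app-a, app-b, lb-1, lb-2, worker-2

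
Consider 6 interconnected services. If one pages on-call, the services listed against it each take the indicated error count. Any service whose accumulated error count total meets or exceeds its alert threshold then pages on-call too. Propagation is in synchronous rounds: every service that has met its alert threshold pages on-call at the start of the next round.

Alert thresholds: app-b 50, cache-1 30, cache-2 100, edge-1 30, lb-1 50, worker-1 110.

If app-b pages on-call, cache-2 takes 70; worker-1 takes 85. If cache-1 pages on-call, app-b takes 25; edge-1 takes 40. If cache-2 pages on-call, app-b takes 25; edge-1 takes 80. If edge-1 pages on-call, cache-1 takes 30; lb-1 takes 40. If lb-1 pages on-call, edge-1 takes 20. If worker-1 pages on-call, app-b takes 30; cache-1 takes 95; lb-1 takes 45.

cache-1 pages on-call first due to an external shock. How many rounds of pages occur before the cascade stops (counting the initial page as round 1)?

2

Round 1 — cache-1 pages on-call (initial).
  app-b: +25 → 25 < 50
  edge-1: +40 → 40 ≥ 30
Round 2 — edge-1 pages on-call.
  lb-1: +40 → 40 < 50
No further pages.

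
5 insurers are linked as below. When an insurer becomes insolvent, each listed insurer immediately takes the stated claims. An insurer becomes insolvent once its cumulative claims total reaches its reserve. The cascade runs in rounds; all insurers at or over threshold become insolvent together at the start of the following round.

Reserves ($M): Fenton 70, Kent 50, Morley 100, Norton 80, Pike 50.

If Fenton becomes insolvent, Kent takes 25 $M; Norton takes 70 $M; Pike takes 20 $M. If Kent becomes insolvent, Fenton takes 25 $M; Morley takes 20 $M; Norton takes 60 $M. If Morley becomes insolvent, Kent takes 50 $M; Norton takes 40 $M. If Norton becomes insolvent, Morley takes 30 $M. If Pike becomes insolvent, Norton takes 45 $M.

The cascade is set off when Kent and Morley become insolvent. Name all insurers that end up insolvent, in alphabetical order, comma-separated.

Kent, Morley, Norton

Round 1 — Kent, Morley become insolvent (initial).
  Fenton: +25 → 25 < 70
  Norton: +60+40 → 100 ≥ 80
Round 2 — Norton becomes insolvent.
No further insolvencies.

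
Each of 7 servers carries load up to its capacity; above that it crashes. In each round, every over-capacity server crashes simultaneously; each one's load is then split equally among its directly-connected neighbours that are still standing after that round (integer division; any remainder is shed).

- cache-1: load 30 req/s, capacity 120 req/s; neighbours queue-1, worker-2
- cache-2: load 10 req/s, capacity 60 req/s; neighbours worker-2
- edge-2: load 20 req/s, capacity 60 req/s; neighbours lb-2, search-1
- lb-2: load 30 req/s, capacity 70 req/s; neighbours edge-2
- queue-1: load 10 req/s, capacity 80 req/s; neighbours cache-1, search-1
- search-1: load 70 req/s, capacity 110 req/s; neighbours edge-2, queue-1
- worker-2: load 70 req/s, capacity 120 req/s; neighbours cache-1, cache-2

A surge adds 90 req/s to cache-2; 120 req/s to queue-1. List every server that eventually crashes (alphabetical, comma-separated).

Round 1 — cache-2 at 100 > 60; queue-1 at 130 > 80. cache-2, queue-1 crash.
  cache-2 sheds 100 req/s to worker-2: 100 each.
    worker-2: 70+100 = 170 > 120
  queue-1 sheds 130 req/s to cache-1, search-1: 65 each.
    cache-1: 30+65 = 95 ≤ 120
    search-1: 70+65 = 135 > 110
Round 2 — search-1, worker-2 crash.
  search-1 sheds 135 req/s to edge-2: 135 each.
    edge-2: 20+135 = 155 > 60
  worker-2 sheds 170 req/s to cache-1: 170 each.
    cache-1: 95+170 = 265 > 120
Round 3 — cache-1, edge-2 crash.
  cache-1 sheds 265 req/s: no online neighbours, lost.
  edge-2 sheds 155 req/s to lb-2: 155 each.
    lb-2: 30+155 = 185 > 70
Round 4 — lb-2 crashes.
  lb-2 sheds 185 req/s: no online neighbours, lost.
No further crashes.

cache-1, cache-2, edge-2, lb-2, queue-1, search-1, worker-2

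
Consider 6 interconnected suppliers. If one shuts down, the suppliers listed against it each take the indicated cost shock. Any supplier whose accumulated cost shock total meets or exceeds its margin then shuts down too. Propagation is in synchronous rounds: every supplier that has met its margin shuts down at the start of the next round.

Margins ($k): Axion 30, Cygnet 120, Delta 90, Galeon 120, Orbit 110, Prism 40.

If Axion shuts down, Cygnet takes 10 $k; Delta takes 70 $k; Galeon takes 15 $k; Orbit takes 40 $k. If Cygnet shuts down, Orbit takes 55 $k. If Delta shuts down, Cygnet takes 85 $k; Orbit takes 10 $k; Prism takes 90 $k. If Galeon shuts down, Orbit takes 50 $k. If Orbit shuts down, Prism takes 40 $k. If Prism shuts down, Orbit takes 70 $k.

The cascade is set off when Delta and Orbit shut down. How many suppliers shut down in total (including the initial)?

3

Round 1 — Delta, Orbit shut down (initial).
  Cygnet: +85 → 85 < 120
  Prism: +90+40 → 130 ≥ 40
Round 2 — Prism shuts down.
No further shutdowns.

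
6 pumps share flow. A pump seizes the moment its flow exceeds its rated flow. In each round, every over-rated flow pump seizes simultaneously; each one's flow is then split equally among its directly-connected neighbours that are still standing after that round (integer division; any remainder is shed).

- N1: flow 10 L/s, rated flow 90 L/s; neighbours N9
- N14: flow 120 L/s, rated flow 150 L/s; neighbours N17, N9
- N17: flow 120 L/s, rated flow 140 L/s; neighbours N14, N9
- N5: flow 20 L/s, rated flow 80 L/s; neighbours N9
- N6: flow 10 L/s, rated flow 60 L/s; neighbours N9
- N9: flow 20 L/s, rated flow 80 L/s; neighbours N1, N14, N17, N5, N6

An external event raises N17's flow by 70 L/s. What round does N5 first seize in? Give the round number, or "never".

never

Round 1 — N17 at 190 > 140. N17 seizes.
  N17 sheds 190 L/s to N14, N9: 95 each.
    N14: 120+95 = 215 > 150
    N9: 20+95 = 115 > 80
Round 2 — N14, N9 seize.
  N14 sheds 215 L/s: no online neighbours, lost.
  N9 sheds 115 L/s to N1, N5, N6: 38 each (1 lost).
    N1: 10+38 = 48 ≤ 90
    N5: 20+38 = 58 ≤ 80
    N6: 10+38 = 48 ≤ 60
No further seizures.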